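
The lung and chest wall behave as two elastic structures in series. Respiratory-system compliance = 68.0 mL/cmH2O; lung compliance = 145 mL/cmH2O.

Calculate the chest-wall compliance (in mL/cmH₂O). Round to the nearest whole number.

1/Ccw = 1/Crs − 1/CL.
1/Ccw = 1/68.0 − 1/145 = 0.007809.
Ccw = 128.06 mL/cmH2O.

128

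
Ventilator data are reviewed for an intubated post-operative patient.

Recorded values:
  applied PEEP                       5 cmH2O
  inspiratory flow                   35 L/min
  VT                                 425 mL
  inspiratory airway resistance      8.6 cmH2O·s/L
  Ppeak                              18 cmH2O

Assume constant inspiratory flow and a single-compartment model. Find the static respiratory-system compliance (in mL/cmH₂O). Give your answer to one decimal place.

53.2

Flow: 35 L/min ÷ 60 = 0.5833 L/s.
Equation of motion (constant flow): PIP = Vt/C + R·V̇ + PEEP.
Vt/C = PIP − R·V̇ − PEEP = 18 − 8.6×0.5833 − 5 = 18 − 5.016 − 5 = 7.984 cmH2O.
C = Vt / 7.984 = 425 / 7.984 = 53.231 mL/cmH2O.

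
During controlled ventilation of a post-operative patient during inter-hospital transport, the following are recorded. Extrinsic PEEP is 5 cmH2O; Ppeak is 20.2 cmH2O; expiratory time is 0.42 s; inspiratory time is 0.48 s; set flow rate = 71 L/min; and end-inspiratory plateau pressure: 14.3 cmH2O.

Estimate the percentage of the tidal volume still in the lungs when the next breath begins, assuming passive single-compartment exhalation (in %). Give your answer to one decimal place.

25.2

Flow: 71 L/min ÷ 60 = 1.1833 L/s.
Vt = flow × Ti = 1.1833 L/s × 0.48 s × 1000 mL/L = 567.98 mL.
R = (PIP − Pplat)/V̇ = (20.2 − 14.3) / 1.1833 = 5.9/1.1833 = 4.986 cmH2O·s/L.
C = Vt/(Pplat − PEEP) = 567.98 / (14.3 − 5) = 567.98/9.3 = 61.073 mL/cmH2O.
τ = R × C = 4.986 × 0.06107 L/cmH2O = 0.3045 s.
Fraction remaining at end-expiration = e^(−Te/τ) = e^(−0.42/0.3045) = 0.2518 → 25.18%.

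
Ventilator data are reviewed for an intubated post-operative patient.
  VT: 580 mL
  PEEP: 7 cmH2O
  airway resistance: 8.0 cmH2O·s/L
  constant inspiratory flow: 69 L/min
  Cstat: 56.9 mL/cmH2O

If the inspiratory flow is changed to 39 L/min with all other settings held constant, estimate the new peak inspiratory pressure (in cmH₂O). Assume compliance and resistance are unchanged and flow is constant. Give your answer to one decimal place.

22.4

Flow: 69 L/min ÷ 60 = 1.15 L/s.
New flow: 39 L/min ÷ 60 = 0.65 L/s.
PIP = Vt/C + R·V̇ + PEEP (constant-flow equation of motion).
Only the resistive term changes: ΔPIP = R × ΔV̇ = 8.0 × (0.65 − 1.15) = 8.0 × -0.5 = -4.0 cmH2O.
Original PIP = 580/56.9 + 8.0×1.15 + 7 = 26.393 cmH2O; new PIP = 26.393 + (-4.0) = 22.393 cmH2O.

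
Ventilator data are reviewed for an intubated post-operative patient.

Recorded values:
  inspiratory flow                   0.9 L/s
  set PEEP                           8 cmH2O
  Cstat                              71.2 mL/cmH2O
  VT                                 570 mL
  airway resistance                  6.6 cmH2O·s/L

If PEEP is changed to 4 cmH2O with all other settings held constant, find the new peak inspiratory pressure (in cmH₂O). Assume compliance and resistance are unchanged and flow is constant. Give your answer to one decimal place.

17.9

PIP = Vt/C + R·V̇ + PEEP (constant-flow equation of motion).
Only the baseline term changes: ΔPIP = ΔPEEP = 4 − 8 = -4.0 cmH2O.
Original PIP = 570/71.2 + 6.6×0.9 + 8 = 21.946 cmH2O; new PIP = 21.946 + (-4.0) = 17.946 cmH2O.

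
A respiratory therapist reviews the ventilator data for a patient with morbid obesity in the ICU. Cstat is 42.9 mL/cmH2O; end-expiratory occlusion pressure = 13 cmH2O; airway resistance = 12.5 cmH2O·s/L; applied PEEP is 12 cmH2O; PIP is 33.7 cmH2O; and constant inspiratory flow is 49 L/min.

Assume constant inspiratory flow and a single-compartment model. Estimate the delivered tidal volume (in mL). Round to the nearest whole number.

450

Flow: 49 L/min ÷ 60 = 0.8167 L/s.
Total PEEP = 13 cmH2O (set 12 + intrinsic 1); this is the baseline alveolar pressure.
Equation of motion (constant flow): PIP = Vt/C + R·V̇ + PEEP.
Vt/C = PIP − R·V̇ − PEEP = 33.7 − 10.209 − 13 = 10.491 cmH2O.
Vt = C × 10.491 = 42.9 × 10.491 = 450.06 mL.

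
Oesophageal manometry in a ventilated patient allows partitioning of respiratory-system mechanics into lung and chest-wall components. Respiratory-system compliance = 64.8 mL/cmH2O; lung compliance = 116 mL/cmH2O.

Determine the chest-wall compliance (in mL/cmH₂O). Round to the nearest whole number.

1/Ccw = 1/Crs − 1/CL.
1/Ccw = 1/64.8 − 1/116 = 0.006811.
Ccw = 146.82 mL/cmH2O.

147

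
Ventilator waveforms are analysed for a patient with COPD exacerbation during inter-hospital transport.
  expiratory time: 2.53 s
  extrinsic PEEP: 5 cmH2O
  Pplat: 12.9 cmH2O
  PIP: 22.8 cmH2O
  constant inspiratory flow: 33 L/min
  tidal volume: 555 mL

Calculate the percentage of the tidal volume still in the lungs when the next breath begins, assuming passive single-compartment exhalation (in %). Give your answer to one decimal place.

13.5

Flow: 33 L/min ÷ 60 = 0.55 L/s.
R = (PIP − Pplat)/V̇ = (22.8 − 12.9) / 0.55 = 9.9/0.55 = 18.0 cmH2O·s/L.
C = Vt/(Pplat − PEEP) = 555.0 / (12.9 − 5) = 555.0/7.9 = 70.253 mL/cmH2O.
τ = R × C = 18.0 × 0.07025 L/cmH2O = 1.265 s.
Fraction remaining at end-expiration = e^(−Te/τ) = e^(−2.53/1.265) = 0.1353 → 13.53%.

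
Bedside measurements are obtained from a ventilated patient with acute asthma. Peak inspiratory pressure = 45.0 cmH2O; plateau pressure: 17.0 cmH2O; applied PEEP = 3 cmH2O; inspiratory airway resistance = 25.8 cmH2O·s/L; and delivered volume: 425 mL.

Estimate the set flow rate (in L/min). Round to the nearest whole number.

65

flow = (PIP − Pplat) / Raw = (45.0 − 17.0) / 25.8 = 1.085 L/s × 60 = 65.1 L/min.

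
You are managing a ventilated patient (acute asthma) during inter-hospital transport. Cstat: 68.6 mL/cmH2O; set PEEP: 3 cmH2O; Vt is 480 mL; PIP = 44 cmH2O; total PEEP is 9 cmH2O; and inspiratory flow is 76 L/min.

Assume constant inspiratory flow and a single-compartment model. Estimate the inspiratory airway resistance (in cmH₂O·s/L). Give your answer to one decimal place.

Flow: 76 L/min ÷ 60 = 1.2667 L/s.
Total PEEP = 9 cmH2O (set 3 + intrinsic 6); this is the baseline alveolar pressure.
Equation of motion (constant flow): PIP = Vt/C + R·V̇ + PEEP.
R·V̇ = PIP − Vt/C − PEEP = 44 − 480/68.6 − 9 = 44 − 6.997 − 9 = 28.003 cmH2O.
R = 28.003 / 1.2667 = 22.107 cmH2O·s/L.

22.1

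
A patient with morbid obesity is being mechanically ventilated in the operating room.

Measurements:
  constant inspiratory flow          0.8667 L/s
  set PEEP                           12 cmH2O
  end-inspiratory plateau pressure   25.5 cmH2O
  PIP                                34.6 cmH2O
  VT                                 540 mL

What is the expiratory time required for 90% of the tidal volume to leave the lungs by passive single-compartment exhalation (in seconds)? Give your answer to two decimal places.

0.97

R = (PIP − Pplat)/V̇ = (34.6 − 25.5) / 0.8667 = 9.1/0.8667 = 10.5 cmH2O·s/L.
C = Vt/(Pplat − PEEP) = 540.0 / (25.5 − 12) = 540.0/13.5 = 40.0 mL/cmH2O.
τ = R × C = 10.5 × 0.04 L/cmH2O = 0.42 s.
t = −τ·ln(1 − 0.90) = −0.42·ln(0.1) = 0.9671 s.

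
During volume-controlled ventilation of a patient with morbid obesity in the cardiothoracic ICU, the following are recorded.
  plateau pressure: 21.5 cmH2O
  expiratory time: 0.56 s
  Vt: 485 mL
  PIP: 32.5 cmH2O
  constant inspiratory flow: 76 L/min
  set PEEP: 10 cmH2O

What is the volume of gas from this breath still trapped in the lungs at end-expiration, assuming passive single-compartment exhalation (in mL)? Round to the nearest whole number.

Flow: 76 L/min ÷ 60 = 1.2667 L/s.
R = (PIP − Pplat)/V̇ = (32.5 − 21.5) / 1.2667 = 11.0/1.2667 = 8.684 cmH2O·s/L.
C = Vt/(Pplat − PEEP) = 485.0 / (21.5 − 10) = 485.0/11.5 = 42.174 mL/cmH2O.
τ = R × C = 8.684 × 0.04217 L/cmH2O = 0.3662 s.
Fraction remaining = e^(−Te/τ) = e^(−0.56/0.3662) = 0.2167.
Trapped volume = 485.0 × 0.2167 = 105.1 mL.

105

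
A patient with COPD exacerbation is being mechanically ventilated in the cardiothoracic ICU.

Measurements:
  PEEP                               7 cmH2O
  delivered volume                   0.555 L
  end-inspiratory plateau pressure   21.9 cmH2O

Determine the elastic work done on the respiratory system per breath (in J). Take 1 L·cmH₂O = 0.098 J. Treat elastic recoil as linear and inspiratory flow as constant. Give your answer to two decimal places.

0.41

Elastic work ≈ ½ × (Pplat − PEEP) × Vt = 0.5 × (21.9 − 7) × 0.555 L = 0.5 × 14.9 × 0.555 = 4.135 L·cmH2O.
× 0.098 J/(L·cmH2O) → 0.4052 J.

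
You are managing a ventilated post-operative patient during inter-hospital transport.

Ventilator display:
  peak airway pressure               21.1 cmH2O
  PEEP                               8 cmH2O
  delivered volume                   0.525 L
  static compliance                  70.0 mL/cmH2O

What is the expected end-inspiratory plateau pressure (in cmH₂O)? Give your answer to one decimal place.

Pplat = PEEP + Vt / Cstat = 8 + 525 / 70.0 = 8 + 7.5 = 15.5 cmH2O.

15.5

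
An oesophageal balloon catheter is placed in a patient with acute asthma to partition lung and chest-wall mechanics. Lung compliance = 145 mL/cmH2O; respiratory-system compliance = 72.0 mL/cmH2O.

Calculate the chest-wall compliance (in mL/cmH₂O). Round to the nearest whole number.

143

1/Ccw = 1/Crs − 1/CL.
1/Ccw = 1/72.0 − 1/145 = 0.006992.
Ccw = 143.02 mL/cmH2O.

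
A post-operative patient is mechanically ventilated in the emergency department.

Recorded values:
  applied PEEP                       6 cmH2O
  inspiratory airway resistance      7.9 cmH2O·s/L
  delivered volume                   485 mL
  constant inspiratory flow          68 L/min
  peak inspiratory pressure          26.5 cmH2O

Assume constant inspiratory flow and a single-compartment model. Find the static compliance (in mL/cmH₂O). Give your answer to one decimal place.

42.0

Flow: 68 L/min ÷ 60 = 1.1333 L/s.
Equation of motion (constant flow): PIP = Vt/C + R·V̇ + PEEP.
Vt/C = PIP − R·V̇ − PEEP = 26.5 − 7.9×1.1333 − 6 = 26.5 − 8.953 − 6 = 11.547 cmH2O.
C = Vt / 11.547 = 485 / 11.547 = 42.002 mL/cmH2O.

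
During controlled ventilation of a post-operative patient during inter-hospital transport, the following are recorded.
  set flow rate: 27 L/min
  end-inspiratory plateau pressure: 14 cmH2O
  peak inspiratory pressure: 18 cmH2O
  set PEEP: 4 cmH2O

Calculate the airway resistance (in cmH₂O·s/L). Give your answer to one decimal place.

8.9

Flow: 27 L/min ÷ 60 = 0.45 L/s.
Raw = (PIP − Pplat) / flow = (18 − 14) / 0.45 = 4.0 / 0.45 = 8.889 cmH2O·s/L.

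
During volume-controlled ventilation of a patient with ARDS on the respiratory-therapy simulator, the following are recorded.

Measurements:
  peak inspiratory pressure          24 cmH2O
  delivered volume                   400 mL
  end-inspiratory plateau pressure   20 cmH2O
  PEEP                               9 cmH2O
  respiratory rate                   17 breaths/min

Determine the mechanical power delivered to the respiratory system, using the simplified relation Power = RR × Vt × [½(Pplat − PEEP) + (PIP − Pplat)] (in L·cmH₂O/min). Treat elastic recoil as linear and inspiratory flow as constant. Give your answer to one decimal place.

64.6

Per-breath work = Vt × [½(Pplat−PEEP) + (PIP−Pplat)] = 0.400 × [0.5×11.0 + 4.0] = 0.400 × 9.5 = 3.8 L·cmH2O.
Power = 17 × 3.8 = 64.6 L·cmH2O/min.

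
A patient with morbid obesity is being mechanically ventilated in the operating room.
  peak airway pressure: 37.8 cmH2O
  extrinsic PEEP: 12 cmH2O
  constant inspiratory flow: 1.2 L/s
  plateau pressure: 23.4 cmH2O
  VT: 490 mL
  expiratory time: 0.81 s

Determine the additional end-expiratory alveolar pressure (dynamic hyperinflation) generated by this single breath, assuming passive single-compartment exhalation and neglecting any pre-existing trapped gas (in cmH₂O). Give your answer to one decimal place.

R = (PIP − Pplat)/V̇ = (37.8 − 23.4) / 1.2 = 14.4/1.2 = 12.0 cmH2O·s/L.
C = Vt/(Pplat − PEEP) = 490.0 / (23.4 − 12) = 490.0/11.4 = 42.982 mL/cmH2O.
τ = R × C = 12.0 × 0.04298 L/cmH2O = 0.5158 s.
Fraction remaining = e^(−Te/τ) = e^(−0.81/0.5158) = 0.208; trapped volume = 490.0 × 0.208 = 101.92 mL.
Additional alveolar pressure from trapping ≈ V_trapped / C = 101.92 / 42.982 = 2.371 cmH2O.

2.4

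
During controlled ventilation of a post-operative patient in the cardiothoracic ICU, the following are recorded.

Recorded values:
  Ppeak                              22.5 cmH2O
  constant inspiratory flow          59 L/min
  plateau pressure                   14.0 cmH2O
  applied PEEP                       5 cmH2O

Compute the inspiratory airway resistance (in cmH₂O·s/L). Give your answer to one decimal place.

8.6

Flow: 59 L/min ÷ 60 = 0.9833 L/s.
Raw = (PIP − Pplat) / flow = (22.5 − 14.0) / 0.9833 = 8.5 / 0.9833 = 8.644 cmH2O·s/L.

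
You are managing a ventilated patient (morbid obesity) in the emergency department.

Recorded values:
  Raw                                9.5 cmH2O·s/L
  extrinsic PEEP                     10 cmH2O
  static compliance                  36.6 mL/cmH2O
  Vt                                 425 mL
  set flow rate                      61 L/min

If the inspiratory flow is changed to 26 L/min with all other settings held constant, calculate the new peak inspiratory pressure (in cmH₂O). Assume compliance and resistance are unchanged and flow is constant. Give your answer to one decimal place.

25.7

Flow: 61 L/min ÷ 60 = 1.0167 L/s.
New flow: 26 L/min ÷ 60 = 0.4333 L/s.
PIP = Vt/C + R·V̇ + PEEP (constant-flow equation of motion).
Only the resistive term changes: ΔPIP = R × ΔV̇ = 9.5 × (0.4333 − 1.0167) = 9.5 × -0.5834 = -5.542 cmH2O.
Original PIP = 425/36.6 + 9.5×1.0167 + 10 = 31.271 cmH2O; new PIP = 31.271 + (-5.542) = 25.729 cmH2O.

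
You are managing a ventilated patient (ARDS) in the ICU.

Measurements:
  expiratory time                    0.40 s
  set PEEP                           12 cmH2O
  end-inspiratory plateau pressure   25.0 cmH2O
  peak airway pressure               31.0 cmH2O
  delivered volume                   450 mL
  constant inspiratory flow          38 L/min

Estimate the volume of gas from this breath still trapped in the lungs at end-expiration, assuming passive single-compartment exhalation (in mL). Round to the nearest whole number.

Flow: 38 L/min ÷ 60 = 0.6333 L/s.
R = (PIP − Pplat)/V̇ = (31.0 − 25.0) / 0.6333 = 6.0/0.6333 = 9.474 cmH2O·s/L.
C = Vt/(Pplat − PEEP) = 450.0 / (25.0 − 12) = 450.0/13.0 = 34.615 mL/cmH2O.
τ = R × C = 9.474 × 0.03462 L/cmH2O = 0.328 s.
Fraction remaining = e^(−Te/τ) = e^(−0.40/0.328) = 0.2954.
Trapped volume = 450.0 × 0.2954 = 132.93 mL.

133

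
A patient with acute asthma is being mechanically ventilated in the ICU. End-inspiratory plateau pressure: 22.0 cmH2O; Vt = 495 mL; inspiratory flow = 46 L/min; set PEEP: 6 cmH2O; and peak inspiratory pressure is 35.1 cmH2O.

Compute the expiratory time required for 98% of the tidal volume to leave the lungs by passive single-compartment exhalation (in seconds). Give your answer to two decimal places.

Flow: 46 L/min ÷ 60 = 0.7667 L/s.
R = (PIP − Pplat)/V̇ = (35.1 − 22.0) / 0.7667 = 13.1/0.7667 = 17.086 cmH2O·s/L.
C = Vt/(Pplat − PEEP) = 495.0 / (22.0 − 6) = 495.0/16.0 = 30.938 mL/cmH2O.
τ = R × C = 17.086 × 0.03094 L/cmH2O = 0.5286 s.
t = −τ·ln(1 − 0.98) = −0.5286·ln(0.02) = 2.068 s.

2.07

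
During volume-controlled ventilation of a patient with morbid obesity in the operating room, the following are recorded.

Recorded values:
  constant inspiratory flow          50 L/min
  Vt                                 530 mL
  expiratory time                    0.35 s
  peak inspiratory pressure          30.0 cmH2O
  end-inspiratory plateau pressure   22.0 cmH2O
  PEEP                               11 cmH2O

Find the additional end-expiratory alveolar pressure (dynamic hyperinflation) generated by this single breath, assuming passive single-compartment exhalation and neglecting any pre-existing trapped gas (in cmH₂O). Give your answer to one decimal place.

Flow: 50 L/min ÷ 60 = 0.8333 L/s.
R = (PIP − Pplat)/V̇ = (30.0 − 22.0) / 0.8333 = 8.0/0.8333 = 9.6 cmH2O·s/L.
C = Vt/(Pplat − PEEP) = 530.0 / (22.0 − 11) = 530.0/11.0 = 48.182 mL/cmH2O.
τ = R × C = 9.6 × 0.04818 L/cmH2O = 0.4625 s.
Fraction remaining = e^(−Te/τ) = e^(−0.35/0.4625) = 0.4692; trapped volume = 530.0 × 0.4692 = 248.68 mL.
Additional alveolar pressure from trapping ≈ V_trapped / C = 248.68 / 48.182 = 5.161 cmH2O.

5.2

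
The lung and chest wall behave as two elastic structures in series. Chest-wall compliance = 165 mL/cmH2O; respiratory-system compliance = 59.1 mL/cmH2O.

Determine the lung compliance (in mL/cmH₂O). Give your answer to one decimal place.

92.1

1/CL = 1/Crs − 1/Ccw.
1/CL = 1/59.1 − 1/165 = 0.01086.
CL = 92.081 mL/cmH2O.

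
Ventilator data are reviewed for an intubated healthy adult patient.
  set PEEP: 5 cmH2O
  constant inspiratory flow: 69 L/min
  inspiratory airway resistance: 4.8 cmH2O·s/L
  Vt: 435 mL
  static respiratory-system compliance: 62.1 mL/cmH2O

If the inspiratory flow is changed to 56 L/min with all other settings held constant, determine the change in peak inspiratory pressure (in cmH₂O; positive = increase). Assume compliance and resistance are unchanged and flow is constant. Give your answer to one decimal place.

-1.0

Flow: 69 L/min ÷ 60 = 1.15 L/s.
New flow: 56 L/min ÷ 60 = 0.9333 L/s.
PIP = Vt/C + R·V̇ + PEEP (constant-flow equation of motion).
Only the resistive term changes: ΔPIP = R × ΔV̇ = 4.8 × (0.9333 − 1.15) = 4.8 × -0.2167 = -1.04 cmH2O.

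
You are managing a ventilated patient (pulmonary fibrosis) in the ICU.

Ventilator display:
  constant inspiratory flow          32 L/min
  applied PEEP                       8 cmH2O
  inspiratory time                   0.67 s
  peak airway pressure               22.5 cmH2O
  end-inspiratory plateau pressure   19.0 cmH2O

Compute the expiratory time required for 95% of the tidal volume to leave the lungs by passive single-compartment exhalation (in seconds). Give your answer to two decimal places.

Flow: 32 L/min ÷ 60 = 0.5333 L/s.
Vt = flow × Ti = 0.5333 L/s × 0.67 s × 1000 mL/L = 357.31 mL.
R = (PIP − Pplat)/V̇ = (22.5 − 19.0) / 0.5333 = 3.5/0.5333 = 6.563 cmH2O·s/L.
C = Vt/(Pplat − PEEP) = 357.31 / (19.0 − 8) = 357.31/11.0 = 32.483 mL/cmH2O.
τ = R × C = 6.563 × 0.03248 L/cmH2O = 0.2132 s.
t = −τ·ln(1 − 0.95) = −0.2132·ln(0.05) = 0.6387 s.

0.64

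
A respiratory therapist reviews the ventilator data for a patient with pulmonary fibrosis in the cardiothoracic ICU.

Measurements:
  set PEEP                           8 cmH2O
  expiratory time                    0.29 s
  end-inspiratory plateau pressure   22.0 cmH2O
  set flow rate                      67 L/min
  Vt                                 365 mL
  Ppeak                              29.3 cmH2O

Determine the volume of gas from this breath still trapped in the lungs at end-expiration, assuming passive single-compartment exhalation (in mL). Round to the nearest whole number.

Flow: 67 L/min ÷ 60 = 1.1167 L/s.
R = (PIP − Pplat)/V̇ = (29.3 − 22.0) / 1.1167 = 7.3/1.1167 = 6.537 cmH2O·s/L.
C = Vt/(Pplat − PEEP) = 365.0 / (22.0 − 8) = 365.0/14.0 = 26.071 mL/cmH2O.
τ = R × C = 6.537 × 0.02607 L/cmH2O = 0.1704 s.
Fraction remaining = e^(−Te/τ) = e^(−0.29/0.1704) = 0.1823.
Trapped volume = 365.0 × 0.1823 = 66.54 mL.

67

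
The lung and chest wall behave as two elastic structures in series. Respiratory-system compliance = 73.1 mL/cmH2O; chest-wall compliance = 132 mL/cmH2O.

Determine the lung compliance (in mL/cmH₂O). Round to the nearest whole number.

164

1/CL = 1/Crs − 1/Ccw.
1/CL = 1/73.1 − 1/132 = 0.006104.
CL = 163.83 mL/cmH2O.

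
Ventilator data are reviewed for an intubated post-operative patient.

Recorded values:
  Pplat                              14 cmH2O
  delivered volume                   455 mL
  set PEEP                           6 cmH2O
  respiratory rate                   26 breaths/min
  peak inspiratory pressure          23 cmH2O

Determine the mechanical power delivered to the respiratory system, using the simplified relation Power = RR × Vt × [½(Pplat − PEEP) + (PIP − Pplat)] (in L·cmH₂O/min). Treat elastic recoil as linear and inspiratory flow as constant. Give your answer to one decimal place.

153.8

Per-breath work = Vt × [½(Pplat−PEEP) + (PIP−Pplat)] = 0.455 × [0.5×8.0 + 9.0] = 0.455 × 13.0 = 5.915 L·cmH2O.
Power = 26 × 5.915 = 153.79 L·cmH2O/min.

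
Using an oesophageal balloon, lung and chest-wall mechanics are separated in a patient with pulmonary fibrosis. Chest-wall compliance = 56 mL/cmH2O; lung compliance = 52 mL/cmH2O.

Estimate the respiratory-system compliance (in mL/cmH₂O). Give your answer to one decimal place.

Lung and chest wall are elastances in series: 1/Crs = 1/CL + 1/Ccw.
1/Crs = 1/52 + 1/56 = 0.03709.
Crs = 26.961 mL/cmH2O.

27.0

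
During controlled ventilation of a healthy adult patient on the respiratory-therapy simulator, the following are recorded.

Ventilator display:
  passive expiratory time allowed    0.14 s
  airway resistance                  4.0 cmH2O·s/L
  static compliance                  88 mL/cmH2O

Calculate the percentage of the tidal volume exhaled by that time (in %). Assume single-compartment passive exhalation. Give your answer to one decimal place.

32.8

τ = R × C = 4.0 × 88 mL/cmH2O = 4.0 × 0.088 L/cmH2O = 0.352 s.
Passive exhalation: V(t)/V₀ = e^(−t/τ) = e^(−0.14/0.352) = 0.6718.
Fraction exhaled = 1 − 0.6718 = 0.3282 → 32.82%.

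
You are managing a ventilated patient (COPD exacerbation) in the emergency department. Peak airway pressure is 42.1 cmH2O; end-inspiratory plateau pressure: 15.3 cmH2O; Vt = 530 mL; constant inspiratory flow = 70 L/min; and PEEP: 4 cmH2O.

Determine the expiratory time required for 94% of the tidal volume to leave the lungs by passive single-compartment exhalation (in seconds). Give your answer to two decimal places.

Flow: 70 L/min ÷ 60 = 1.1667 L/s.
R = (PIP − Pplat)/V̇ = (42.1 − 15.3) / 1.1667 = 26.8/1.1667 = 22.971 cmH2O·s/L.
C = Vt/(Pplat − PEEP) = 530.0 / (15.3 − 4) = 530.0/11.3 = 46.903 mL/cmH2O.
τ = R × C = 22.971 × 0.0469 L/cmH2O = 1.077 s.
t = −τ·ln(1 − 0.94) = −1.077·ln(0.06) = 3.03 s.

3.03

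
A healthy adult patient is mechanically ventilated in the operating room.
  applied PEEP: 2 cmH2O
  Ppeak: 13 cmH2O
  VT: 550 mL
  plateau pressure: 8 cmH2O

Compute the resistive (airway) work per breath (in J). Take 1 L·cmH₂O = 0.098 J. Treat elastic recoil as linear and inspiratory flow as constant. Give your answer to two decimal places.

0.27

With constant inspiratory flow the resistive pressure is constant at PIP − Pplat = 13 − 8 = 5.0 cmH2O, so resistive work = 5.0 × 0.550 = 2.75 L·cmH2O.
× 0.098 J/(L·cmH2O) → 0.2695 J.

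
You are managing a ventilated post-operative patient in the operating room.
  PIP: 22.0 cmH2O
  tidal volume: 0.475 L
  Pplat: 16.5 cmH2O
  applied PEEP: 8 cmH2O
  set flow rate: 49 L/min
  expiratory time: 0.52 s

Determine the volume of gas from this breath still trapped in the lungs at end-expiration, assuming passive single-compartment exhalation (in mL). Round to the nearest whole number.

Flow: 49 L/min ÷ 60 = 0.8167 L/s.
R = (PIP − Pplat)/V̇ = (22.0 − 16.5) / 0.8167 = 5.5/0.8167 = 6.734 cmH2O·s/L.
C = Vt/(Pplat − PEEP) = 475.0 / (16.5 − 8) = 475.0/8.5 = 55.882 mL/cmH2O.
τ = R × C = 6.734 × 0.05588 L/cmH2O = 0.3763 s.
Fraction remaining = e^(−Te/τ) = e^(−0.52/0.3763) = 0.2511.
Trapped volume = 475.0 × 0.2511 = 119.27 mL.

119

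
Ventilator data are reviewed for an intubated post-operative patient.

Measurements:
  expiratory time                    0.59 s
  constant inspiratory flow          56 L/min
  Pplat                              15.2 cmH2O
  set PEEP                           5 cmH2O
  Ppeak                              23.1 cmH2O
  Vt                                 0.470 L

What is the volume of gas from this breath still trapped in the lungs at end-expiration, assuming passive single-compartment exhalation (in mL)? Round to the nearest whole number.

104

Flow: 56 L/min ÷ 60 = 0.9333 L/s.
R = (PIP − Pplat)/V̇ = (23.1 − 15.2) / 0.9333 = 7.9/0.9333 = 8.465 cmH2O·s/L.
C = Vt/(Pplat − PEEP) = 470.0 / (15.2 − 5) = 470.0/10.2 = 46.078 mL/cmH2O.
τ = R × C = 8.465 × 0.04608 L/cmH2O = 0.3901 s.
Fraction remaining = e^(−Te/τ) = e^(−0.59/0.3901) = 0.2204.
Trapped volume = 470.0 × 0.2204 = 103.59 mL.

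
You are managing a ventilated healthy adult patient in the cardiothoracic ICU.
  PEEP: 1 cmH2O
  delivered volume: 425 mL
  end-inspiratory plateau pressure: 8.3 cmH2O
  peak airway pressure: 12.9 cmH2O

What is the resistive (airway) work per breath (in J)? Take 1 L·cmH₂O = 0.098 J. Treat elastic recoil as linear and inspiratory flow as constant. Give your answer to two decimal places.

0.19

With constant inspiratory flow the resistive pressure is constant at PIP − Pplat = 12.9 − 8.3 = 4.6 cmH2O, so resistive work = 4.6 × 0.425 = 1.955 L·cmH2O.
× 0.098 J/(L·cmH2O) → 0.1916 J.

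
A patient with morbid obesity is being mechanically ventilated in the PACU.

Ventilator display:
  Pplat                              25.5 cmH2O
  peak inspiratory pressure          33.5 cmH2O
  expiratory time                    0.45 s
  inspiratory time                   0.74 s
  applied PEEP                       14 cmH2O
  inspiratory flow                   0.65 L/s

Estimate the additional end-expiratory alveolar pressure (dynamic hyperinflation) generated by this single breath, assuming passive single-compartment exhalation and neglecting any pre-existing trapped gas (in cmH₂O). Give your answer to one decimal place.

4.8

Vt = flow × Ti = 0.65 L/s × 0.74 s × 1000 mL/L = 481.0 mL.
R = (PIP − Pplat)/V̇ = (33.5 − 25.5) / 0.65 = 8.0/0.65 = 12.308 cmH2O·s/L.
C = Vt/(Pplat − PEEP) = 481.0 / (25.5 − 14) = 481.0/11.5 = 41.826 mL/cmH2O.
τ = R × C = 12.308 × 0.04183 L/cmH2O = 0.5148 s.
Fraction remaining = e^(−Te/τ) = e^(−0.45/0.5148) = 0.4172; trapped volume = 481.0 × 0.4172 = 200.67 mL.
Additional alveolar pressure from trapping ≈ V_trapped / C = 200.67 / 41.826 = 4.798 cmH2O.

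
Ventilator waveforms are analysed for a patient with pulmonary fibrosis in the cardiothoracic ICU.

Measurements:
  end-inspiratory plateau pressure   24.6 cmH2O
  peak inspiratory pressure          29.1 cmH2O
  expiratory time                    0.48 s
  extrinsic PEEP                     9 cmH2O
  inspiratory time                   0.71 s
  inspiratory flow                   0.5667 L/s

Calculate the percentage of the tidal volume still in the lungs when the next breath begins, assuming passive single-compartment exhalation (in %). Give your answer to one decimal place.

Vt = flow × Ti = 0.5667 L/s × 0.71 s × 1000 mL/L = 402.36 mL.
R = (PIP − Pplat)/V̇ = (29.1 − 24.6) / 0.5667 = 4.5/0.5667 = 7.941 cmH2O·s/L.
C = Vt/(Pplat − PEEP) = 402.36 / (24.6 − 9) = 402.36/15.6 = 25.792 mL/cmH2O.
τ = R × C = 7.941 × 0.02579 L/cmH2O = 0.2048 s.
Fraction remaining at end-expiration = e^(−Te/τ) = e^(−0.48/0.2048) = 0.09597 → 9.597%.

9.6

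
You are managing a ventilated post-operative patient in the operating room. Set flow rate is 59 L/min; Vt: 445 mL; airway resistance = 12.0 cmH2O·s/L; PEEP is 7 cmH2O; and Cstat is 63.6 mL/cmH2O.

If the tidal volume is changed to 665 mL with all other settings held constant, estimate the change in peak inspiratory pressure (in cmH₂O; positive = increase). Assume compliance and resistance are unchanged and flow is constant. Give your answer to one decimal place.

PIP = Vt/C + R·V̇ + PEEP (constant-flow equation of motion).
Only the elastic term changes: ΔPIP = ΔVt / C = (665 − 445) / 63.6 = 3.459 cmH2O.

3.5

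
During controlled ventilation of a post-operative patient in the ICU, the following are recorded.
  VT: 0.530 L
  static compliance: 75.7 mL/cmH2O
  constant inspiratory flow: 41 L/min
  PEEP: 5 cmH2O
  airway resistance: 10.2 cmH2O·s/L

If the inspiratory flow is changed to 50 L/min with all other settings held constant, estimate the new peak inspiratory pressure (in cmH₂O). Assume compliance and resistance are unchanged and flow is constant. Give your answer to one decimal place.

Flow: 41 L/min ÷ 60 = 0.6833 L/s.
New flow: 50 L/min ÷ 60 = 0.8333 L/s.
PIP = Vt/C + R·V̇ + PEEP (constant-flow equation of motion).
Only the resistive term changes: ΔPIP = R × ΔV̇ = 10.2 × (0.8333 − 0.6833) = 10.2 × 0.15 = 1.53 cmH2O.
Original PIP = 530/75.7 + 10.2×0.6833 + 5 = 18.971 cmH2O; new PIP = 18.971 + (1.53) = 20.501 cmH2O.

20.5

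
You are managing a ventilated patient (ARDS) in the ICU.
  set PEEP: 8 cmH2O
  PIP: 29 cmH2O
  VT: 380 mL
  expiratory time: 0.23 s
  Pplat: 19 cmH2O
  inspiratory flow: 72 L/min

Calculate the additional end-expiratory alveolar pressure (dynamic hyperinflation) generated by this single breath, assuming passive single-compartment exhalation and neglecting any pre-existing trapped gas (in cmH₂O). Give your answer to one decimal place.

Flow: 72 L/min ÷ 60 = 1.2 L/s.
R = (PIP − Pplat)/V̇ = (29 − 19) / 1.2 = 10.0/1.2 = 8.333 cmH2O·s/L.
C = Vt/(Pplat − PEEP) = 380.0 / (19 − 8) = 380.0/11.0 = 34.545 mL/cmH2O.
τ = R × C = 8.333 × 0.03455 L/cmH2O = 0.2879 s.
Fraction remaining = e^(−Te/τ) = e^(−0.23/0.2879) = 0.4498; trapped volume = 380.0 × 0.4498 = 170.92 mL.
Additional alveolar pressure from trapping ≈ V_trapped / C = 170.92 / 34.545 = 4.948 cmH2O.

4.9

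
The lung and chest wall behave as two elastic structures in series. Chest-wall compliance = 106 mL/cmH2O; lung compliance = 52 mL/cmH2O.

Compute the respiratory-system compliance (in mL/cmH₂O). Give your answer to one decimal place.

34.9

Lung and chest wall are elastances in series: 1/Crs = 1/CL + 1/Ccw.
1/Crs = 1/52 + 1/106 = 0.02866.
Crs = 34.892 mL/cmH2O.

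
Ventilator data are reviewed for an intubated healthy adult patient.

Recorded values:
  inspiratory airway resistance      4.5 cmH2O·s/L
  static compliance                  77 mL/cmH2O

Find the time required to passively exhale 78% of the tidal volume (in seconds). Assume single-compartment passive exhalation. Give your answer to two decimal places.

0.52

τ = R × C = 4.5 × 77 mL/cmH2O = 4.5 × 0.077 L/cmH2O = 0.3465 s.
Exhaled fraction f = 1 − e^(−t/τ) → t = −τ·ln(1 − f) = −0.3465·ln(0.22) = 0.5246 s.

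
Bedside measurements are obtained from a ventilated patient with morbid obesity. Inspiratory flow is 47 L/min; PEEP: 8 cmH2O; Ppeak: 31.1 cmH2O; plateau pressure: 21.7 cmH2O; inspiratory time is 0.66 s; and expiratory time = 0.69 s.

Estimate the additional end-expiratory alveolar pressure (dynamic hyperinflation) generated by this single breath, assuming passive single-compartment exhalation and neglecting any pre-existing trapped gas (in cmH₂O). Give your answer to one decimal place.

3.0

Flow: 47 L/min ÷ 60 = 0.7833 L/s.
Vt = flow × Ti = 0.7833 L/s × 0.66 s × 1000 mL/L = 516.98 mL.
R = (PIP − Pplat)/V̇ = (31.1 − 21.7) / 0.7833 = 9.4/0.7833 = 12.001 cmH2O·s/L.
C = Vt/(Pplat − PEEP) = 516.98 / (21.7 − 8) = 516.98/13.7 = 37.736 mL/cmH2O.
τ = R × C = 12.001 × 0.03774 L/cmH2O = 0.4529 s.
Fraction remaining = e^(−Te/τ) = e^(−0.69/0.4529) = 0.2179; trapped volume = 516.98 × 0.2179 = 112.65 mL.
Additional alveolar pressure from trapping ≈ V_trapped / C = 112.65 / 37.736 = 2.985 cmH2O.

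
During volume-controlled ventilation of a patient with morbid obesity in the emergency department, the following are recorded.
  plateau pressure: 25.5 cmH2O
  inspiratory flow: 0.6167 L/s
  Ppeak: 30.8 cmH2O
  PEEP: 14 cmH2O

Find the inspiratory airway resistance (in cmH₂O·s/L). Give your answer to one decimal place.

Raw = (PIP − Pplat) / flow = (30.8 − 25.5) / 0.6167 = 5.3 / 0.6167 = 8.594 cmH2O·s/L.

8.6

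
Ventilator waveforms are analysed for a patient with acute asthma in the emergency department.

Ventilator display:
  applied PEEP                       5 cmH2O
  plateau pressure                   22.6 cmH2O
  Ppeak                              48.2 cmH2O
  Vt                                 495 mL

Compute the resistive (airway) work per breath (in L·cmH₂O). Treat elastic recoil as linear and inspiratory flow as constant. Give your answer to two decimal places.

12.67

With constant inspiratory flow the resistive pressure is constant at PIP − Pplat = 48.2 − 22.6 = 25.6 cmH2O, so resistive work = 25.6 × 0.495 = 12.672 L·cmH2O.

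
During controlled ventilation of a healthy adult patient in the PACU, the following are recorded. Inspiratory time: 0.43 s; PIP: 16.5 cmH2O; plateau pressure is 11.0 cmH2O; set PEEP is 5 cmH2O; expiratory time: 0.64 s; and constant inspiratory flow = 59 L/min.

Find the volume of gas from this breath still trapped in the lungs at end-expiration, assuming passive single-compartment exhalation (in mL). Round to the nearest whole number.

83

Flow: 59 L/min ÷ 60 = 0.9833 L/s.
Vt = flow × Ti = 0.9833 L/s × 0.43 s × 1000 mL/L = 422.82 mL.
R = (PIP − Pplat)/V̇ = (16.5 − 11.0) / 0.9833 = 5.5/0.9833 = 5.593 cmH2O·s/L.
C = Vt/(Pplat − PEEP) = 422.82 / (11.0 − 5) = 422.82/6.0 = 70.47 mL/cmH2O.
τ = R × C = 5.593 × 0.07047 L/cmH2O = 0.3941 s.
Fraction remaining = e^(−Te/τ) = e^(−0.64/0.3941) = 0.1971.
Trapped volume = 422.82 × 0.1971 = 83.338 mL.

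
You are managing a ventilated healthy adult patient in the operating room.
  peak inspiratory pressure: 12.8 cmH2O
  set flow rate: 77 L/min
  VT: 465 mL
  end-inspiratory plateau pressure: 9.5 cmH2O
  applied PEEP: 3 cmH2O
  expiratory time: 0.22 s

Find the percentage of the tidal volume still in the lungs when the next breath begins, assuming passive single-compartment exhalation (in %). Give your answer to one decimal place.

30.2

Flow: 77 L/min ÷ 60 = 1.2833 L/s.
R = (PIP − Pplat)/V̇ = (12.8 − 9.5) / 1.2833 = 3.3/1.2833 = 2.571 cmH2O·s/L.
C = Vt/(Pplat − PEEP) = 465.0 / (9.5 − 3) = 465.0/6.5 = 71.538 mL/cmH2O.
τ = R × C = 2.571 × 0.07154 L/cmH2O = 0.1839 s.
Fraction remaining at end-expiration = e^(−Te/τ) = e^(−0.22/0.1839) = 0.3023 → 30.23%.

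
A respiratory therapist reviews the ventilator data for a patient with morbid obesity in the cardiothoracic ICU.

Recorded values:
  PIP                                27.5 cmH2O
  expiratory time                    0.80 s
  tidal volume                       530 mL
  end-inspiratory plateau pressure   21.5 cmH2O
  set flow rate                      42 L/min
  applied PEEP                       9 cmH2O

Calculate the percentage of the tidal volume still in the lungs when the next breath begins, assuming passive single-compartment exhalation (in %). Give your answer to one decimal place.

Flow: 42 L/min ÷ 60 = 0.7 L/s.
R = (PIP − Pplat)/V̇ = (27.5 − 21.5) / 0.7 = 6.0/0.7 = 8.571 cmH2O·s/L.
C = Vt/(Pplat − PEEP) = 530.0 / (21.5 − 9) = 530.0/12.5 = 42.4 mL/cmH2O.
τ = R × C = 8.571 × 0.0424 L/cmH2O = 0.3634 s.
Fraction remaining at end-expiration = e^(−Te/τ) = e^(−0.80/0.3634) = 0.1106 → 11.06%.

11.1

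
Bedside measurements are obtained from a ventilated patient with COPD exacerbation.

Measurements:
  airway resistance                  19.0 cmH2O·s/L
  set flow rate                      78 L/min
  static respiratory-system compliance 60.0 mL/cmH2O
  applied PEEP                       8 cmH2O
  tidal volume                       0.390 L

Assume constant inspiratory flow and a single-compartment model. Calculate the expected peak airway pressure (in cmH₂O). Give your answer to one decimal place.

Flow: 78 L/min ÷ 60 = 1.3 L/s.
Equation of motion (constant flow): PIP = Vt/C + R·V̇ + PEEP.
PIP = 390/60.0 + 19.0×1.3 + 8 = 6.5 + 24.7 + 8 = 39.2 cmH2O.

39.2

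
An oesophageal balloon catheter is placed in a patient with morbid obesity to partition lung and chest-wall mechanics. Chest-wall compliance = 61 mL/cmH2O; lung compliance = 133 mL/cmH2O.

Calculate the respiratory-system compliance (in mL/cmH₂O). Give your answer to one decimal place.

41.8

Lung and chest wall are elastances in series: 1/Crs = 1/CL + 1/Ccw.
1/Crs = 1/133 + 1/61 = 0.02391.
Crs = 41.824 mL/cmH2O.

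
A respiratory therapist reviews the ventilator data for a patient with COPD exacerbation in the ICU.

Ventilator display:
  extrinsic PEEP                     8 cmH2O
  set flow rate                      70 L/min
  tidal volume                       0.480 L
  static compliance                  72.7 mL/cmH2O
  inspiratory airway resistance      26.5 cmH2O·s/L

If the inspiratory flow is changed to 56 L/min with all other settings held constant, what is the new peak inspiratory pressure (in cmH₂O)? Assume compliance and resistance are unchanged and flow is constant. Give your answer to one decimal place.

Flow: 70 L/min ÷ 60 = 1.1667 L/s.
New flow: 56 L/min ÷ 60 = 0.9333 L/s.
PIP = Vt/C + R·V̇ + PEEP (constant-flow equation of motion).
Only the resistive term changes: ΔPIP = R × ΔV̇ = 26.5 × (0.9333 − 1.1667) = 26.5 × -0.2334 = -6.185 cmH2O.
Original PIP = 480/72.7 + 26.5×1.1667 + 8 = 45.52 cmH2O; new PIP = 45.52 + (-6.185) = 39.335 cmH2O.

39.3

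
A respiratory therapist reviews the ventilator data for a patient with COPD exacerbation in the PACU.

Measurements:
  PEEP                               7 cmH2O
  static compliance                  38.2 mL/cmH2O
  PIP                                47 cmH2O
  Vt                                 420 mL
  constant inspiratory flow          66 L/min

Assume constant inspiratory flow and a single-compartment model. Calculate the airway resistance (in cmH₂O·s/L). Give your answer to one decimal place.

Flow: 66 L/min ÷ 60 = 1.1 L/s.
Equation of motion (constant flow): PIP = Vt/C + R·V̇ + PEEP.
R·V̇ = PIP − Vt/C − PEEP = 47 − 420/38.2 − 7 = 47 − 10.995 − 7 = 29.005 cmH2O.
R = 29.005 / 1.1 = 26.368 cmH2O·s/L.

26.4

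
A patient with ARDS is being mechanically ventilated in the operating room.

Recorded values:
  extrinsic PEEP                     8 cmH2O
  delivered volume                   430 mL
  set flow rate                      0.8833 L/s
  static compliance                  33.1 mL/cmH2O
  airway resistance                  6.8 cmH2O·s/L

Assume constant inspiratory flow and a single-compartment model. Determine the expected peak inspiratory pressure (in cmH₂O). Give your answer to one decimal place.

27.0

Equation of motion (constant flow): PIP = Vt/C + R·V̇ + PEEP.
PIP = 430/33.1 + 6.8×0.8833 + 8 = 12.991 + 6.006 + 8 = 26.997 cmH2O.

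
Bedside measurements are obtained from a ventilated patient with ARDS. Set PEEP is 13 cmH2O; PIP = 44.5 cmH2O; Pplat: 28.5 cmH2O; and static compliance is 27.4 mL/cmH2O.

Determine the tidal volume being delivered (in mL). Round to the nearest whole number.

425

Vt = Cstat × (Pplat − PEEP) = 27.4 × (28.5 − 13) = 27.4 × 15.5 = 424.7 mL.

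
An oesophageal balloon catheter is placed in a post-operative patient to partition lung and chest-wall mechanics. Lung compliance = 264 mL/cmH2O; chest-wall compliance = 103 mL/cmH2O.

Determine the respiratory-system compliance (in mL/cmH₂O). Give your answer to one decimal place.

Lung and chest wall are elastances in series: 1/Crs = 1/CL + 1/Ccw.
1/Crs = 1/264 + 1/103 = 0.0135.
Crs = 74.074 mL/cmH2O.

74.1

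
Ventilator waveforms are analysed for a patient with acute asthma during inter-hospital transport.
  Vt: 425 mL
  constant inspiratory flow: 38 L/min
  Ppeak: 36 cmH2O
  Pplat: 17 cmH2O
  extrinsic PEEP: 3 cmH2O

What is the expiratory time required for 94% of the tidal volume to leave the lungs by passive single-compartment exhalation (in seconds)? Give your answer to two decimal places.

Flow: 38 L/min ÷ 60 = 0.6333 L/s.
R = (PIP − Pplat)/V̇ = (36 − 17) / 0.6333 = 19.0/0.6333 = 30.002 cmH2O·s/L.
C = Vt/(Pplat − PEEP) = 425.0 / (17 − 3) = 425.0/14.0 = 30.357 mL/cmH2O.
τ = R × C = 30.002 × 0.03036 L/cmH2O = 0.9109 s.
t = −τ·ln(1 − 0.94) = −0.9109·ln(0.06) = 2.563 s.

2.56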